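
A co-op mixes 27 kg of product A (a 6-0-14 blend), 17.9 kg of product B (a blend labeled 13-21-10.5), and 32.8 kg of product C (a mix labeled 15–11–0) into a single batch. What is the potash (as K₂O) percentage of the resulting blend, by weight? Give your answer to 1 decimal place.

7.3% K₂O

Total mass = 27 + 17.9 + 32.8 = 77.7 kg.
K₂O mass = 14%×27 + 10.5%×17.9 + 0%×32.8 = 5.6595 kg.
% K₂O = 5.6595 / 77.7 = 7.28378%.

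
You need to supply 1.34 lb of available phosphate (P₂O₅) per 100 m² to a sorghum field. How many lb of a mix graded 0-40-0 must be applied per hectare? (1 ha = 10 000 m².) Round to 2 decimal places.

Product per 100 m² = 1.34 / 40% = 3.35 lb.
Convert to per hectare: 3.35 × 100 = 335 lb.

335.00 lb of product per hectare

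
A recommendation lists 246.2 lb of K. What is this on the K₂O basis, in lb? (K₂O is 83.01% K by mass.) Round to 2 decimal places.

296.59 lb K₂O

K₂O = 246.2 / 0.8301 = 296.591 lb.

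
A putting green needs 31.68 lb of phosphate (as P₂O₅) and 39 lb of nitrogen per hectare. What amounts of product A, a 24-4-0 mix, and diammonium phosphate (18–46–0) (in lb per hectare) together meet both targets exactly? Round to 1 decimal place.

With a, b = lb per hectare of product A and diammonium phosphate:
P₂O₅: 0.04·a + 0.46·b = 31.68
N: 0.24·a + 0.18·b = 39
From row1: a = (31.68 − 0.46·b) / 0.04.
Into row2: 0.24·(31.68 − 0.46·b)/0.04 + 0.18·b = 39 → b = 58.5581, a = 118.581.

118.6 lb product A, 58.6 lb diammonium phosphate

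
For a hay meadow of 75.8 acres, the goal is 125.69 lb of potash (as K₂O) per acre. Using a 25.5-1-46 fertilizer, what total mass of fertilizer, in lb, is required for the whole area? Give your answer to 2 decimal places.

20711.53 lb

Product per acre = 125.69 / 46% = 273.239 lb.
Total product = 273.239 × 75.8 = 20711.526 lb.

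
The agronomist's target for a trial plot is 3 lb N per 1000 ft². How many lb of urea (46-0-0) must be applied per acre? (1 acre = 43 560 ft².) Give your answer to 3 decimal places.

Product per 1000 ft² = 3 / 46% = 6.52174 lb.
Convert to per acre: 6.52174 × 43.56 = 284.08696 lb.

284.087 lb of product per acre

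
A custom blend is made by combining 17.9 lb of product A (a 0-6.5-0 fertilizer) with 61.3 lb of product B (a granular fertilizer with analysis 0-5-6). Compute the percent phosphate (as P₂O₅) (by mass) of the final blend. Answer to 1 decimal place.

5.3% P₂O₅

Total mass = 17.9 + 61.3 = 79.2 lb.
P₂O₅ mass = 6.5%×17.9 + 5%×61.3 = 4.2285 lb.
% P₂O₅ = 4.2285 / 79.2 = 5.33902%.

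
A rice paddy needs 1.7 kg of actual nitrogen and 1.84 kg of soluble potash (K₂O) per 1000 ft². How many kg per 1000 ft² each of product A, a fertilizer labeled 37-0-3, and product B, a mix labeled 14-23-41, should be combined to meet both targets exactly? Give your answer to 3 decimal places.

With a, b = kg per 1000 ft² of product A and product B:
N: 0.37·a + 0.14·b = 1.7
K₂O: 0.03·a + 0.41·b = 1.84
Solving simultaneously: a = 2.97898, b = 4.26983.

2.979 kg product A, 4.270 kg product B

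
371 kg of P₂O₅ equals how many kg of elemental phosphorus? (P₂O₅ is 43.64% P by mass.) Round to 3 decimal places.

P = 371 × 0.4364 = 161.9044 kg.

161.904 kg P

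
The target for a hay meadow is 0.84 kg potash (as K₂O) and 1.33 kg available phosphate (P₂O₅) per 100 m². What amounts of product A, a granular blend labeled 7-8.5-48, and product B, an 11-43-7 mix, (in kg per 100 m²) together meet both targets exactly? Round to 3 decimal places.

1.337 kg product A, 2.829 kg product B

With a, b = kg per 100 m² of product A and product B:
K₂O: 0.48·a + 0.07·b = 0.84
P₂O₅: 0.085·a + 0.43·b = 1.33
Eliminate a: (row1) − 0.48/0.085·(row2) → -2.35824·b = -6.67059, so b = 2.82864.
Back-substitute: a = (0.84 − 0.07·2.82864) / 0.48 = 1.33749.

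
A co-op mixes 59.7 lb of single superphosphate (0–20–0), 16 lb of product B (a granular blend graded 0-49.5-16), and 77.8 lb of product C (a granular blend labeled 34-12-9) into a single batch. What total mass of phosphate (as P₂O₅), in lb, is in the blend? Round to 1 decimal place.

29.2 lb P₂O₅

P₂O₅ mass = 20%×59.7 + 49.5%×16 + 12%×77.8 = 29.196 lb.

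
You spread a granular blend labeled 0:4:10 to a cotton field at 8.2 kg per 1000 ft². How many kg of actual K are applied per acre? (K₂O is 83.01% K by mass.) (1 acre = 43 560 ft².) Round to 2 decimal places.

29.65 kg K per acre

K₂O per 1000 ft² = 8.2 × 10% = 0.82 kg.
Elemental K = 0.82 × 0.8301 = 0.680682 kg per 1000 ft².
Convert to per acre: 0.680682 × 43.56 = 29.6505 kg.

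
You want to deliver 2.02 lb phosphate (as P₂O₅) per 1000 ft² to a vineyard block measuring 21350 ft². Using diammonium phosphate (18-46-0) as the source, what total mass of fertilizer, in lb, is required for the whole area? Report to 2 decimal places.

93.75 lb

Product per 1000 ft² = 2.02 / 46% = 4.3913 lb.
Total product = 4.3913 × 21350 / 1000 = 93.7543 lb.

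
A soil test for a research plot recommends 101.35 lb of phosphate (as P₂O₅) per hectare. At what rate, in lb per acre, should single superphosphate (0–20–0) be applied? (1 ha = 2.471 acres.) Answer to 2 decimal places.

205.08 lb of product per acre

Product per hectare = 101.35 / 20% = 506.75 lb.
Convert to per acre: 506.75 × 0.404694 = 205.079 lb.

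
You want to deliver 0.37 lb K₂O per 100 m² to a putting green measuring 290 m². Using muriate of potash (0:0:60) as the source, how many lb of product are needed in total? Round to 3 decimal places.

Product per 100 m² = 0.37 / 60% = 0.616667 lb.
Total product = 0.616667 × 290 / 100 = 1.78833 lb.

1.788 lb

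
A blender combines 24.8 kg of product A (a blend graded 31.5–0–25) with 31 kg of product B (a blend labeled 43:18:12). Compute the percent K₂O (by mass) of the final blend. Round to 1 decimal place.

17.8% K₂O

Total mass = 24.8 + 31 = 55.8 kg.
K₂O mass = 25%×24.8 + 12%×31 = 9.92 kg.
% K₂O = 9.92 / 55.8 = 17.7778%.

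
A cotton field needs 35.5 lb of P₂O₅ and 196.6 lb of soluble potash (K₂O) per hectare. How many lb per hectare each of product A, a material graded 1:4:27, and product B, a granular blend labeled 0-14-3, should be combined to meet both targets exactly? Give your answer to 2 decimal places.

Let a = lb of product A, b = lb of product B (per hectare).
P₂O₅: 0.04·a + 0.14·b = 35.5
K₂O: 0.27·a + 0.03·b = 196.6
Eliminate a: (row1) − 0.04/0.27·(row2) → 0.135556·b = 6.37407, so b = 47.0219.
Back-substitute: a = (35.5 − 0.14·47.0219) / 0.04 = 722.923.

722.92 lb product A, 47.02 lb product B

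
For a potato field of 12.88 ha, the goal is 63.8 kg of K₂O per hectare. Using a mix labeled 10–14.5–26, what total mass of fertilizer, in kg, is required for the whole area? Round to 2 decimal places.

3160.55 kg

Product per hectare = 63.8 / 26% = 245.385 kg.
Total product = 245.385 × 12.88 = 3160.554 kg.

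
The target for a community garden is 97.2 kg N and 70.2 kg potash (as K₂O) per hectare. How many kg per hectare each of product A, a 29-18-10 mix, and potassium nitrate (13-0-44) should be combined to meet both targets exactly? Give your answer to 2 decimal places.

Per-hectare balance (a = product A, b = potassium nitrate):
N: 0.29·a + 0.13·b = 97.2
K₂O: 0.1·a + 0.44·b = 70.2
Eliminate a: (row1) − 0.29/0.1·(row2) → -1.146·b = -106.38, so b = 92.8272.
Back-substitute: a = (97.2 − 0.13·92.8272) / 0.29 = 293.5602.

293.56 kg product A, 92.83 kg potassium nitrate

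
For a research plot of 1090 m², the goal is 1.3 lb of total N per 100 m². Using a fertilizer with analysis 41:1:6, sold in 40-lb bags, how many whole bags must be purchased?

Product per 100 m² = 1.3 / 41% = 3.17073 lb.
Total product = 3.17073 × 1090 / 100 = 34.561 lb.
Bags = ⌈34.561 / 40⌉ = 1.

1 bags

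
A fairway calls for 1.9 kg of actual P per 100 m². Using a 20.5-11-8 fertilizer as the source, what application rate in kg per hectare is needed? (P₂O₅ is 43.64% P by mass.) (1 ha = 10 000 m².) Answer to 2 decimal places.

As P₂O₅: 1.9 / 0.4364 = 4.3538 kg per 100 m².
Product per 100 m² = 4.3538 / 11% = 39.58 kg.
Convert to per hectare: 39.58 × 100 = 3958.003 kg.

3958.00 kg of product per hectare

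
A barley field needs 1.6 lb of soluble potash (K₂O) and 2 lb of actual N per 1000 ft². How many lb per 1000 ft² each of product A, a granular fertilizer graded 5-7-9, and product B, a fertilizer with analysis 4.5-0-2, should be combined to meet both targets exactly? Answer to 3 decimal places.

10.492 lb product A, 32.787 lb product B

Let a = lb of product A, b = lb of product B (per 1000 ft²).
K₂O: 0.09·a + 0.02·b = 1.6
N: 0.05·a + 0.045·b = 2
Solving simultaneously: a = 10.4918, b = 32.7869.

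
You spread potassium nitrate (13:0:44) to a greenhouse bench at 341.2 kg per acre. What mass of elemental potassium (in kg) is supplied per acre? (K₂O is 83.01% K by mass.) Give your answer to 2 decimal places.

K₂O per acre = 341.2 × 44% = 150.128 kg.
Elemental K = 150.128 × 0.8301 = 124.621 kg per acre.

124.62 kg K per acre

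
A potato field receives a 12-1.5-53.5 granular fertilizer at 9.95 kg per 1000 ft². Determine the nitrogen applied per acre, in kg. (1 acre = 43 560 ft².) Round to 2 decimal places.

52.01 kg N per acre

nitrogen per 1000 ft² = 9.95 × 12% = 1.194 kg.
Convert to per acre: 1.194 × 43.56 = 52.0106 kg.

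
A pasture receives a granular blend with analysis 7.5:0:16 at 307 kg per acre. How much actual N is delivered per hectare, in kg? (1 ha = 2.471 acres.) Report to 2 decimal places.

56.89 kg N per hectare

nitrogen per acre = 307 × 7.5% = 23.025 kg.
Convert to per hectare: 23.025 × 2.471 = 56.8948 kg.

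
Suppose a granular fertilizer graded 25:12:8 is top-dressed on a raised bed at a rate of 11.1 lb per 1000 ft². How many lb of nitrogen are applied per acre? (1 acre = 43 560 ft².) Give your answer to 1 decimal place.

120.9 lb N per acre

nitrogen per 1000 ft² = 11.1 × 25% = 2.775 lb.
Convert to per acre: 2.775 × 43.56 = 120.879 lb.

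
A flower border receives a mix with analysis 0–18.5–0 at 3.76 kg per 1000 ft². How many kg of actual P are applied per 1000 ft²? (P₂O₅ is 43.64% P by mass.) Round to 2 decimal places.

0.30 kg P per thousand sq ft

P₂O₅ per 1000 ft² = 3.76 × 18.5% = 0.6956 kg.
Elemental P = 0.6956 × 0.4364 = 0.30356 kg per 1000 ft².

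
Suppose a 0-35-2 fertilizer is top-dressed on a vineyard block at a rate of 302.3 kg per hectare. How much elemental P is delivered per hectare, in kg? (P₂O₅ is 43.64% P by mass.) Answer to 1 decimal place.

P₂O₅ per hectare = 302.3 × 35% = 105.805 kg.
Elemental P = 105.805 × 0.4364 = 46.1733 kg per hectare.

46.2 kg P per hectare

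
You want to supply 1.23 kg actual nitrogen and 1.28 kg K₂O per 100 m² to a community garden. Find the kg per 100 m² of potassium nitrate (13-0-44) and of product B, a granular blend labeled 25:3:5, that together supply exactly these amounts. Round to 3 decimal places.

2.498 kg potassium nitrate, 3.621 kg product B

With a, b = kg per 100 m² of potassium nitrate and product B:
N: 0.13·a + 0.25·b = 1.23
K₂O: 0.44·a + 0.05·b = 1.28
From row1: a = (1.23 − 0.25·b) / 0.13.
Into row2: 0.44·(1.23 − 0.25·b)/0.13 + 0.05·b = 1.28 → b = 3.62126, a = 2.49758.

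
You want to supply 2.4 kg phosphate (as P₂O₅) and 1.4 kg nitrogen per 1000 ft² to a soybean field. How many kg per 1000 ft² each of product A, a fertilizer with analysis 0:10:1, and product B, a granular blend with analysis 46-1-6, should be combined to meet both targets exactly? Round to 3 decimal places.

23.696 kg product A, 3.043 kg product B

Per-1000 ft² balance (a = product A, b = product B):
P₂O₅: 0.1·a + 0.01·b = 2.4
N: 0·a + 0.46·b = 1.4
Solving simultaneously: a = 23.6957, b = 3.04348.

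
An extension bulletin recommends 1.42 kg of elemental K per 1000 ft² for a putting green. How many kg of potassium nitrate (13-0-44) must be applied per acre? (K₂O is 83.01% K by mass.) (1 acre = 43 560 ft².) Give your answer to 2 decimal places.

As K₂O: 1.42 / 0.8301 = 1.71064 kg per 1000 ft².
Product per 1000 ft² = 1.71064 / 44% = 3.88781 kg.
Convert to per acre: 3.88781 × 43.56 = 169.353 kg.

169.35 kg of product per acre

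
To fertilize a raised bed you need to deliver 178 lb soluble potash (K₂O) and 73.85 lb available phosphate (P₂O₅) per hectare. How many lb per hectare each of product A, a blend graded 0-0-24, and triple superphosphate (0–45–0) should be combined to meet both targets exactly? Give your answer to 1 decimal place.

741.7 lb product A, 164.1 lb triple superphosphate

Per-hectare balance (a = product A, b = triple superphosphate):
K₂O: 0.24·a + 0·b = 178
P₂O₅: 0·a + 0.45·b = 73.85
Solving simultaneously: a = 741.667, b = 164.111.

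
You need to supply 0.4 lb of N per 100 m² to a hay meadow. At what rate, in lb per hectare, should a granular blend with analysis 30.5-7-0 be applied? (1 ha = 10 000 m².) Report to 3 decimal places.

131.148 lb of product per hectare

Product per 100 m² = 0.4 / 30.5% = 1.31148 lb.
Convert to per hectare: 1.31148 × 100 = 131.1475 lb.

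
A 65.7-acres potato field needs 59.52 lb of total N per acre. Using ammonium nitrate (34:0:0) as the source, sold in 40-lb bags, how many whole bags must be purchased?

Product per acre = 59.52 / 34% = 175.059 lb.
Total product = 175.059 × 65.7 = 11501.4 lb.
Bags = ⌈11501.4 / 40⌉ = 288.

288 bags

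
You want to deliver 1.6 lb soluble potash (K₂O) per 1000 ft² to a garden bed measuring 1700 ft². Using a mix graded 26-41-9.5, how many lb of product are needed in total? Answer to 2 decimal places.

28.63 lb

Product per 1000 ft² = 1.6 / 9.5% = 16.8421 lb.
Total product = 16.8421 × 1700 / 1000 = 28.6316 lb.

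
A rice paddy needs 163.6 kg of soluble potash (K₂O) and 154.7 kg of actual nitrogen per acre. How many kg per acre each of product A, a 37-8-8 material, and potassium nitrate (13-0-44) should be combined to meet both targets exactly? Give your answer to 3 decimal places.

With a, b = kg per acre of product A and potassium nitrate:
K₂O: 0.08·a + 0.44·b = 163.6
N: 0.37·a + 0.13·b = 154.7
From row1: a = (163.6 − 0.44·b) / 0.08.
Into row2: 0.37·(163.6 − 0.44·b)/0.08 + 0.13·b = 154.7 → b = 315.9843, a = 307.0866.

307.087 kg product A, 315.984 kg potassium nitrate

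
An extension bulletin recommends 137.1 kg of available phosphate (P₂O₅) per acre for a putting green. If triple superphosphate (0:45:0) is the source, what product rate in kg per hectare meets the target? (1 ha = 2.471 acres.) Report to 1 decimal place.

Product per acre = 137.1 / 45% = 304.667 kg.
Convert to per hectare: 304.667 × 2.471 = 752.831 kg.

752.8 kg of product per hectare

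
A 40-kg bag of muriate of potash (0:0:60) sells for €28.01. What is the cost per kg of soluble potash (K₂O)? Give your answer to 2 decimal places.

€1.17 per kg K₂O

K₂O in bag = 40 × 60% = 24 kg.
Cost per kg K₂O = €28.01 / 24 = €1.1671.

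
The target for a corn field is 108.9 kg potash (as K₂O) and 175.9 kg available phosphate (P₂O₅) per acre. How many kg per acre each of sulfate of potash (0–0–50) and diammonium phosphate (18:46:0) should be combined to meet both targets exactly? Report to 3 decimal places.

217.800 kg sulfate of potash, 382.391 kg diammonium phosphate

With a, b = kg per acre of sulfate of potash and diammonium phosphate:
K₂O: 0.5·a + 0·b = 108.9
P₂O₅: 0·a + 0.46·b = 175.9
Solving simultaneously: a = 217.8, b = 382.3913.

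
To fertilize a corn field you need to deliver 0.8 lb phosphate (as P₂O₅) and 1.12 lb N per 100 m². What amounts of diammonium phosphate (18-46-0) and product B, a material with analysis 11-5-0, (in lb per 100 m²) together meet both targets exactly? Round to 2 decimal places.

0.77 lb diammonium phosphate, 8.92 lb product B

Per-100 m² balance (a = diammonium phosphate, b = product B):
P₂O₅: 0.46·a + 0.05·b = 0.8
N: 0.18·a + 0.11·b = 1.12
Eliminate b: (row1) − 0.05/0.11·(row2) → 0.378182·a = 0.290909, so a = 0.769231.
Then b = (1.12 − 0.18·0.769231) / 0.11 = 8.92308.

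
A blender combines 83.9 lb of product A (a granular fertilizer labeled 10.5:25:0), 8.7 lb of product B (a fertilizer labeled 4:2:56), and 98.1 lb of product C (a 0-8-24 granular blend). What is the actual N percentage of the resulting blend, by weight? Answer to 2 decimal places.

Total mass = 83.9 + 8.7 + 98.1 = 190.7 lb.
N mass = 10.5%×83.9 + 4%×8.7 + 0%×98.1 = 9.1575 lb.
% N = 9.1575 / 190.7 = 4.80205%.

4.80% N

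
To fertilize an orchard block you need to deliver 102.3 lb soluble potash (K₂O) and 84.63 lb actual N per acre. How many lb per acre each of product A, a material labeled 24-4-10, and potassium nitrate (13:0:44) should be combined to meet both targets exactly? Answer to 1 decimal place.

Let a = lb of product A, b = lb of potassium nitrate (per acre).
K₂O: 0.1·a + 0.44·b = 102.3
N: 0.24·a + 0.13·b = 84.63
Eliminate b: (row1) − 0.44/0.13·(row2) → -0.712308·a = -184.14, so a = 258.512.
Then b = (84.63 − 0.24·258.512) / 0.13 = 173.747.

258.5 lb product A, 173.7 lb potassium nitrate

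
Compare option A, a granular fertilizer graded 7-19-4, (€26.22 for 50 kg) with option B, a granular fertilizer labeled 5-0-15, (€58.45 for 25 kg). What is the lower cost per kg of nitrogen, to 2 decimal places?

€7.49 per kg N (option A)

option A: N per bag = 50 × 7% = 3.5 kg; cost = 26.22 / 3.5 = €7.4914/kg N.
option B: N per bag = 25 × 5% = 1.25 kg; cost = 58.45 / 1.25 = €46.7600/kg N.
option A is cheaper.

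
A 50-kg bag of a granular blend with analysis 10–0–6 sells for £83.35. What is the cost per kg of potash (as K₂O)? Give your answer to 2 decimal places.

K₂O in bag = 50 × 6% = 3 kg.
Cost per kg K₂O = £83.35 / 3 = £27.7833.

£27.78 per kg K₂O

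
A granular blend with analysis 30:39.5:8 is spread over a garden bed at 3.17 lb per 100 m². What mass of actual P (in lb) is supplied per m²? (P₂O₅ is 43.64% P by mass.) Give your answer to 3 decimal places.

P₂O₅ per 100 m² = 3.17 × 39.5% = 1.25215 lb.
Elemental P = 1.25215 × 0.4364 = 0.546438 lb per 100 m².
Convert to per m²: 0.546438 × 0.01 = 0.00546438 lb.

0.005 lb P per sq m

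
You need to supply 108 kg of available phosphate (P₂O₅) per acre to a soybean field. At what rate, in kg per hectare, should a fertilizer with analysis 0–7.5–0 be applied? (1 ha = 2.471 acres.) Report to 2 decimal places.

Product per acre = 108 / 7.5% = 1440 kg.
Convert to per hectare: 1440 × 2.471 = 3558.24 kg.

3558.24 kg of product per hectare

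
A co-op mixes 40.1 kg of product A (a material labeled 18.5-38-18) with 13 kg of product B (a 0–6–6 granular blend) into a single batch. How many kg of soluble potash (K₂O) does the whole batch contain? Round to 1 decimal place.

K₂O mass = 18%×40.1 + 6%×13 = 7.998 kg.

8.0 kg K₂O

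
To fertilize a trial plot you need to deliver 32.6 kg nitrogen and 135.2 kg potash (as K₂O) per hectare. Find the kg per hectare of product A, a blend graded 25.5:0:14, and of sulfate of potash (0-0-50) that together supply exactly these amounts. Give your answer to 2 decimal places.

Per-hectare balance (a = product A, b = sulfate of potash):
N: 0.255·a + 0·b = 32.6
K₂O: 0.14·a + 0.5·b = 135.2
Solving simultaneously: a = 127.843, b = 234.604.

127.84 kg product A, 234.60 kg sulfate of potash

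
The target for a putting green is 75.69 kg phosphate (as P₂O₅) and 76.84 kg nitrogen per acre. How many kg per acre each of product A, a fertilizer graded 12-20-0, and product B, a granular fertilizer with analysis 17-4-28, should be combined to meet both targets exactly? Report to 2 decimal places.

335.40 kg product A, 215.25 kg product B

Let a = kg of product A, b = kg of product B (per acre).
P₂O₅: 0.2·a + 0.04·b = 75.69
N: 0.12·a + 0.17·b = 76.84
Eliminate a: (row1) − 0.2/0.12·(row2) → -0.243333·b = -52.3767, so b = 215.247.
Back-substitute: a = (75.69 − 0.04·215.247) / 0.2 = 335.401.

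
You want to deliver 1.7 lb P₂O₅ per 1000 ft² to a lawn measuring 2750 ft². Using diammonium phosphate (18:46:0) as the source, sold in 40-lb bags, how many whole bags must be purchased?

Product per 1000 ft² = 1.7 / 46% = 3.69565 lb.
Total product = 3.69565 × 2750 / 1000 = 10.163 lb.
Bags = ⌈10.163 / 40⌉ = 1.

1 bags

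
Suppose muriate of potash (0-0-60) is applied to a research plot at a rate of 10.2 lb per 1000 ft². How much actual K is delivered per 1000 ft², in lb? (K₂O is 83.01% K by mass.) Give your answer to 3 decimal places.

K₂O per 1000 ft² = 10.2 × 60% = 6.12 lb.
Elemental K = 6.12 × 0.8301 = 5.08021 lb per 1000 ft².

5.080 lb K per thousand sq ft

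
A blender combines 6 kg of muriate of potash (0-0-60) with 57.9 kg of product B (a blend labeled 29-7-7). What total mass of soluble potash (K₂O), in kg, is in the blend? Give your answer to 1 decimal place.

7.7 kg K₂O

K₂O mass = 60%×6 + 7%×57.9 = 7.653 kg.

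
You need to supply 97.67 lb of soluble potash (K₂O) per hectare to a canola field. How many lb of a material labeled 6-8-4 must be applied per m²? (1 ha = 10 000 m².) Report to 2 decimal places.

0.24 lb of product per sq m

Product per hectare = 97.67 / 4% = 2441.75 lb.
Convert to per m²: 2441.75 × 0.0001 = 0.244175 lb.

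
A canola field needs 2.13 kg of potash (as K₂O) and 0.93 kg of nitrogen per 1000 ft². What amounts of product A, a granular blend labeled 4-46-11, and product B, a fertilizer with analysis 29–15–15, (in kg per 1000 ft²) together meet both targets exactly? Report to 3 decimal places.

18.463 kg product A, 0.660 kg product B

With a, b = kg per 1000 ft² of product A and product B:
K₂O: 0.11·a + 0.15·b = 2.13
N: 0.04·a + 0.29·b = 0.93
Eliminate b: (row1) − 0.15/0.29·(row2) → 0.0893103·a = 1.64897, so a = 18.4633.
Then b = (0.93 − 0.04·18.4633) / 0.29 = 0.660232.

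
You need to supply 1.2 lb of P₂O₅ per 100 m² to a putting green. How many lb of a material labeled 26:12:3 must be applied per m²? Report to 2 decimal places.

0.10 lb of product per sq m

Product per 100 m² = 1.2 / 12% = 10 lb.
Convert to per m²: 10 × 0.01 = 0.1 lb.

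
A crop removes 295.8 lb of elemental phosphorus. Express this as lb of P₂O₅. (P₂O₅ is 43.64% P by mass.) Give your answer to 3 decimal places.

677.819 lb P₂O₅

P₂O₅ = 295.8 / 0.4364 = 677.8185 lb.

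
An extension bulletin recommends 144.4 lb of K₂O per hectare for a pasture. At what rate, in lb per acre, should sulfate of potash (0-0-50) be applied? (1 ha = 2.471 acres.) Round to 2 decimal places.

Product per hectare = 144.4 / 50% = 288.8 lb.
Convert to per acre: 288.8 × 0.404694 = 116.876 lb.

116.88 lb of product per acre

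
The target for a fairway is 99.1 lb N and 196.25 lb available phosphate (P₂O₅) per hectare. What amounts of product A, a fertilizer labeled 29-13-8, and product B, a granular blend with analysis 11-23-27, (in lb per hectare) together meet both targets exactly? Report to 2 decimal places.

With a, b = lb per hectare of product A and product B:
N: 0.29·a + 0.11·b = 99.1
P₂O₅: 0.13·a + 0.23·b = 196.25
Solving simultaneously: a = 23.0057, b = 840.258.

23.01 lb product A, 840.26 lb product B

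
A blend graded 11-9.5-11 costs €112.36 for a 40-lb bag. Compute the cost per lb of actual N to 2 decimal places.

N in bag = 40 × 11% = 4.4 lb.
Cost per lb N = €112.36 / 4.4 = €25.5364.

€25.54 per lb N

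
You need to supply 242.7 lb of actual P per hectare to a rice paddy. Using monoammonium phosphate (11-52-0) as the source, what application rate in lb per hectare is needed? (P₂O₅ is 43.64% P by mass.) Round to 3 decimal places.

As P₂O₅: 242.7 / 0.4364 = 556.141 lb per hectare.
Product per hectare = 556.141 / 52% = 1069.5022 lb.

1069.502 lb of product per hectare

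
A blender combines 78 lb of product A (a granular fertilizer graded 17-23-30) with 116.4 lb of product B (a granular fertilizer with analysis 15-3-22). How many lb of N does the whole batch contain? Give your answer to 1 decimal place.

N mass = 17%×78 + 15%×116.4 = 30.72 lb.

30.7 lb N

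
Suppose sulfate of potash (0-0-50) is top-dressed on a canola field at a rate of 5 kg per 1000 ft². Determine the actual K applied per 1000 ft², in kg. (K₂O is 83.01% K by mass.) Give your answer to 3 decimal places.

2.075 kg K per thousand sq ft

K₂O per 1000 ft² = 5 × 50% = 2.5 kg.
Elemental K = 2.5 × 0.8301 = 2.07525 kg per 1000 ft².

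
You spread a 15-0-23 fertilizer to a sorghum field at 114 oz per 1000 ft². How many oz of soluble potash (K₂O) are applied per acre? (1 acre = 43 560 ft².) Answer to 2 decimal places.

1142.14 oz K₂O per acre

K₂O per 1000 ft² = 114 × 23% = 26.22 oz.
Convert to per acre: 26.22 × 43.56 = 1142.143 oz.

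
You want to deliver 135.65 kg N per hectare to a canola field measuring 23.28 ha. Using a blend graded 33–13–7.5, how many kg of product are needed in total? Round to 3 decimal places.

Product per hectare = 135.65 / 33% = 411.061 kg.
Total product = 411.061 × 23.28 = 9569.4909 kg.

9569.491 kg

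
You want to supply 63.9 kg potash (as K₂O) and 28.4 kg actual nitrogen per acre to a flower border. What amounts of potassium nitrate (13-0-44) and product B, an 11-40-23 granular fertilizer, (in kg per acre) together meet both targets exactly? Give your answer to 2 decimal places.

With a, b = kg per acre of potassium nitrate and product B:
K₂O: 0.44·a + 0.23·b = 63.9
N: 0.13·a + 0.11·b = 28.4
Eliminate a: (row1) − 0.44/0.13·(row2) → -0.142308·b = -32.2231, so b = 226.432.
Back-substitute: a = (63.9 − 0.23·226.432) / 0.44 = 26.8649.

26.86 kg potassium nitrate, 226.43 kg product B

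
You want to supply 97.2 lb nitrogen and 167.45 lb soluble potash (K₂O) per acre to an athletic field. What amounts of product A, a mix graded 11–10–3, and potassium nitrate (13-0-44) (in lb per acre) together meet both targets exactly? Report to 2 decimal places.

471.90 lb product A, 348.39 lb potassium nitrate

Per-acre balance (a = product A, b = potassium nitrate):
N: 0.11·a + 0.13·b = 97.2
K₂O: 0.03·a + 0.44·b = 167.45
Eliminate b: (row1) − 0.13/0.44·(row2) → 0.101136·a = 47.7261, so a = 471.899.
Then b = (167.45 − 0.03·471.899) / 0.44 = 348.393.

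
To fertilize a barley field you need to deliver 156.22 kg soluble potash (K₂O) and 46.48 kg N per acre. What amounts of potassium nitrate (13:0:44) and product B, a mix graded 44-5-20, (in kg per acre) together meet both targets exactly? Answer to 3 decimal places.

354.659 kg potassium nitrate, 0.851 kg product B

With a, b = kg per acre of potassium nitrate and product B:
K₂O: 0.44·a + 0.2·b = 156.22
N: 0.13·a + 0.44·b = 46.48
Eliminate a: (row1) − 0.44/0.13·(row2) → -1.28923·b = -1.09692, so b = 0.850835.
Back-substitute: a = (156.22 − 0.2·0.850835) / 0.44 = 354.6587.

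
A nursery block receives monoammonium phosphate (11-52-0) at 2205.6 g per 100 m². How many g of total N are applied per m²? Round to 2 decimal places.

nitrogen per 100 m² = 2205.6 × 11% = 242.616 g.
Convert to per m²: 242.616 × 0.01 = 2.42616 g.

2.43 g N per sq m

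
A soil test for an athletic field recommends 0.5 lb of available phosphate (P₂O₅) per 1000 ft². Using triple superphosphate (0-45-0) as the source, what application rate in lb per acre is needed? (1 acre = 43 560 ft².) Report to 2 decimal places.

48.40 lb of product per acre

Product per 1000 ft² = 0.5 / 45% = 1.11111 lb.
Convert to per acre: 1.11111 × 43.56 = 48.4 lb.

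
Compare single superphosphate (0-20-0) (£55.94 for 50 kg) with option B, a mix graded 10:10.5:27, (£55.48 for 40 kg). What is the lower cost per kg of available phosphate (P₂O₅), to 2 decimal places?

single superphosphate: P₂O₅ per bag = 50 × 20% = 10 kg; cost = 55.94 / 10 = £5.5940/kg P₂O₅.
option B: P₂O₅ per bag = 40 × 10.5% = 4.2 kg; cost = 55.48 / 4.2 = £13.2095/kg P₂O₅.
single superphosphate is cheaper.

£5.59 per kg P₂O₅ (single superphosphate)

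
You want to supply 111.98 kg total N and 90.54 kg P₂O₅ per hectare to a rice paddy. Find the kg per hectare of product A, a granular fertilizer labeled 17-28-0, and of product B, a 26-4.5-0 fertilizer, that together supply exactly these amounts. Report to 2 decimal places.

283.98 kg product A, 245.01 kg product B

Let a = kg of product A, b = kg of product B (per hectare).
N: 0.17·a + 0.26·b = 111.98
P₂O₅: 0.28·a + 0.045·b = 90.54
Eliminate a: (row1) − 0.17/0.28·(row2) → 0.232679·b = 57.0093, so b = 245.013.
Back-substitute: a = (111.98 − 0.26·245.013) / 0.17 = 283.98005.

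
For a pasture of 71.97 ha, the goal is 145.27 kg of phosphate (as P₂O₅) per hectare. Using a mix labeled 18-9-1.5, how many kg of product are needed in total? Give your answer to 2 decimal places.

Product per hectare = 145.27 / 9% = 1614.11 kg.
Total product = 1614.11 × 71.97 = 116167.577 kg.

116167.58 kg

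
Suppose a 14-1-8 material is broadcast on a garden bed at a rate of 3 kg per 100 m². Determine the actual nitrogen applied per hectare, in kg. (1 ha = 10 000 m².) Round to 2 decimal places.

nitrogen per 100 m² = 3 × 14% = 0.42 kg.
Convert to per hectare: 0.42 × 100 = 42 kg.

42.00 kg N per hectare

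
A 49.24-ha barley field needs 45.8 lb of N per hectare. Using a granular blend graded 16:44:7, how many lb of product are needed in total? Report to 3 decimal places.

14094.950 lb

Product per hectare = 45.8 / 16% = 286.25 lb.
Total product = 286.25 × 49.24 = 14094.95 lb.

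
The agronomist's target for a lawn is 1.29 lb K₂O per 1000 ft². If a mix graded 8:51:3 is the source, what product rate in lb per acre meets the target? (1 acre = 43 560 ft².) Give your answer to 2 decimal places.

1873.08 lb of product per acre

Product per 1000 ft² = 1.29 / 3% = 43 lb.
Convert to per acre: 43 × 43.56 = 1873.08 lb.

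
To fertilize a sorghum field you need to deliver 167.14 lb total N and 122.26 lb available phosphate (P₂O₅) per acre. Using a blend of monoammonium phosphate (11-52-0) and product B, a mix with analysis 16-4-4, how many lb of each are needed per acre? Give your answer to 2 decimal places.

163.40 lb monoammonium phosphate, 932.29 lb product B

Per-acre balance (a = monoammonium phosphate, b = product B):
N: 0.11·a + 0.16·b = 167.14
P₂O₅: 0.52·a + 0.04·b = 122.26
Eliminate a: (row1) − 0.11/0.52·(row2) → 0.151538·b = 141.277, so b = 932.287.
Back-substitute: a = (167.14 − 0.16·932.287) / 0.11 = 163.401.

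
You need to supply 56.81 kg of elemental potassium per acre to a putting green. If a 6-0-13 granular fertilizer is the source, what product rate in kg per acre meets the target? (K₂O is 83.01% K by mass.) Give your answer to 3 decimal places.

526.443 kg of product per acre

As K₂O: 56.81 / 0.8301 = 68.4375 kg per acre.
Product per acre = 68.4375 / 13% = 526.4426 kg.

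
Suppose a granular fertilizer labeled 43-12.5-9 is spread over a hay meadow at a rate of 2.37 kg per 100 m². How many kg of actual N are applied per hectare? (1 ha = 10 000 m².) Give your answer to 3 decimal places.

nitrogen per 100 m² = 2.37 × 43% = 1.0191 kg.
Convert to per hectare: 1.0191 × 100 = 101.91 kg.

101.910 kg N per hectare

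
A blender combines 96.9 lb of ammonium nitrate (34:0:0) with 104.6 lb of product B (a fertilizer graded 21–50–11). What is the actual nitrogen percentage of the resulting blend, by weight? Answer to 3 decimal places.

Total mass = 96.9 + 104.6 = 201.5 lb.
N mass = 34%×96.9 + 21%×104.6 = 54.912 lb.
% N = 54.912 / 201.5 = 27.2516%.

27.252% N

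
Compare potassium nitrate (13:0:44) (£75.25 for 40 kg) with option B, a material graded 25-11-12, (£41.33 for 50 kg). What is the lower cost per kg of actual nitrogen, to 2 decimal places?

£3.31 per kg N (option B)

potassium nitrate: N per bag = 40 × 13% = 5.2 kg; cost = 75.25 / 5.2 = £14.4712/kg N.
option B: N per bag = 50 × 25% = 12.5 kg; cost = 41.33 / 12.5 = £3.3064/kg N.
option B is cheaper.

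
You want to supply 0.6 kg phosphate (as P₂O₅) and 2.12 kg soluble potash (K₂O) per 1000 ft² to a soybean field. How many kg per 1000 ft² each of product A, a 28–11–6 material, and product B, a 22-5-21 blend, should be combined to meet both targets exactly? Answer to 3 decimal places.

0.995 kg product A, 9.811 kg product B

Let a = kg of product A, b = kg of product B (per 1000 ft²).
P₂O₅: 0.11·a + 0.05·b = 0.6
K₂O: 0.06·a + 0.21·b = 2.12
Eliminate a: (row1) − 0.11/0.06·(row2) → -0.335·b = -3.28667, so b = 9.81095.
Back-substitute: a = (0.6 − 0.05·9.81095) / 0.11 = 0.995025.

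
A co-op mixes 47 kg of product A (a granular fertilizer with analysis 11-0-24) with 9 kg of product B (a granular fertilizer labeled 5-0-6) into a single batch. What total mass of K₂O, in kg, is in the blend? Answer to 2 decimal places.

11.82 kg K₂O

K₂O mass = 24%×47 + 6%×9 = 11.82 kg.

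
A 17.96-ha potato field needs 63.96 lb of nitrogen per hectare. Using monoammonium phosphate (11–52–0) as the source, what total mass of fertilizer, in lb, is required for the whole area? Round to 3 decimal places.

10442.924 lb

Product per hectare = 63.96 / 11% = 581.455 lb.
Total product = 581.455 × 17.96 = 10442.9236 lb.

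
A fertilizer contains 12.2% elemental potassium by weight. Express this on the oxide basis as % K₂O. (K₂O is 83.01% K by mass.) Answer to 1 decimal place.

%K₂O = 12.2 / 0.8301 = 14.697%.

14.7% K₂O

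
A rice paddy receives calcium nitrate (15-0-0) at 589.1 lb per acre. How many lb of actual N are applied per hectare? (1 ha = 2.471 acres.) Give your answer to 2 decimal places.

nitrogen per acre = 589.1 × 15% = 88.365 lb.
Convert to per hectare: 88.365 × 2.471 = 218.3499 lb.

218.35 lb N per hectare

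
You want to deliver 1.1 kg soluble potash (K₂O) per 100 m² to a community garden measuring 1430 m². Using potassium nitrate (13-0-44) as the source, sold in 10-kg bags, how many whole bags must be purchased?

Product per 100 m² = 1.1 / 44% = 2.5 kg.
Total product = 2.5 × 1430 / 100 = 35.75 kg.
Bags = ⌈35.75 / 10⌉ = 4.

4 bags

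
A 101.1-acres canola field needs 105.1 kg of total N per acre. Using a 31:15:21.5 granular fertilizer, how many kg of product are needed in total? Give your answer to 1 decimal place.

34276.2 kg

Product per acre = 105.1 / 31% = 339.032 kg.
Total product = 339.032 × 101.1 = 34276.16 kg.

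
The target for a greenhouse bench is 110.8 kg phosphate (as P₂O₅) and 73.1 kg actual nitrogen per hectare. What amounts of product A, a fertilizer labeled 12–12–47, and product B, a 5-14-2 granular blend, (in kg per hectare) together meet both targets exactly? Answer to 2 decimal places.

434.63 kg product A, 418.89 kg product B

With a, b = kg per hectare of product A and product B:
P₂O₅: 0.12·a + 0.14·b = 110.8
N: 0.12·a + 0.05·b = 73.1
Eliminate a: (row1) − 0.12/0.12·(row2) → 0.09·b = 37.7, so b = 418.889.
Back-substitute: a = (110.8 − 0.14·418.889) / 0.12 = 434.6296.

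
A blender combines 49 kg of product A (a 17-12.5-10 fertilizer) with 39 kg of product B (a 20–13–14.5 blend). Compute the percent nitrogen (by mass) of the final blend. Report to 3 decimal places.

18.330% N

Total mass = 49 + 39 = 88 kg.
N mass = 17%×49 + 20%×39 = 16.13 kg.
% N = 16.13 / 88 = 18.3295%.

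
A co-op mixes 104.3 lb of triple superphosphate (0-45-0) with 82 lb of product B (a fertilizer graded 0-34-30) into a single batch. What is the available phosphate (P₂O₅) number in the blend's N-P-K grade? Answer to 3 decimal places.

Total mass = 104.3 + 82 = 186.3 lb.
P₂O₅ mass = 45%×104.3 + 34%×82 = 74.815 lb.
% P₂O₅ = 74.815 / 186.3 = 40.1583%.

40.158% P₂O₅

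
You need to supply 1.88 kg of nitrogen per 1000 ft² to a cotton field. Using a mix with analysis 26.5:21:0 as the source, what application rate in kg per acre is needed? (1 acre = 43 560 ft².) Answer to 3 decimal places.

309.029 kg of product per acre

Product per 1000 ft² = 1.88 / 26.5% = 7.09434 kg.
Convert to per acre: 7.09434 × 43.56 = 309.0294 kg.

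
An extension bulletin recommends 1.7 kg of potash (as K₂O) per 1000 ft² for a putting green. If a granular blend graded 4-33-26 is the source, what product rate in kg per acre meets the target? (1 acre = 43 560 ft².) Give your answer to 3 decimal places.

Product per 1000 ft² = 1.7 / 26% = 6.53846 kg.
Convert to per acre: 6.53846 × 43.56 = 284.8154 kg.

284.815 kg of product per acre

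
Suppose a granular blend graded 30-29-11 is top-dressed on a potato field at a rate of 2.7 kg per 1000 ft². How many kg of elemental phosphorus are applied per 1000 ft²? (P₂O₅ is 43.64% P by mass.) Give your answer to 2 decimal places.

P₂O₅ per 1000 ft² = 2.7 × 29% = 0.783 kg.
Elemental P = 0.783 × 0.4364 = 0.341701 kg per 1000 ft².

0.34 kg P per thousand sq ft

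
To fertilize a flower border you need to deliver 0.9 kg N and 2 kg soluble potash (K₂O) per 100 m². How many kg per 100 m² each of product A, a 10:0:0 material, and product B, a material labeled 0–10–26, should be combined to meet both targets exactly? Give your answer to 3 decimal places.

With a, b = kg per 100 m² of product A and product B:
N: 0.1·a + 0·b = 0.9
K₂O: 0·a + 0.26·b = 2
Solving simultaneously: a = 9, b = 7.69231.

9.000 kg product A, 7.692 kg product B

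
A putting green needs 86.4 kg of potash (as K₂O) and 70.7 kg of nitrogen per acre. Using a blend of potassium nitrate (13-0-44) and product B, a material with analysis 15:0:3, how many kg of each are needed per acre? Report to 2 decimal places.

With a, b = kg per acre of potassium nitrate and product B:
K₂O: 0.44·a + 0.03·b = 86.4
N: 0.13·a + 0.15·b = 70.7
Solving simultaneously: a = 174.541, b = 320.064.

174.54 kg potassium nitrate, 320.06 kg product B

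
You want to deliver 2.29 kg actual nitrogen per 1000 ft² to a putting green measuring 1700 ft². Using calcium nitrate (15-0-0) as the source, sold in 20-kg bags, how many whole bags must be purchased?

2 bags

Product per 1000 ft² = 2.29 / 15% = 15.2667 kg.
Total product = 15.2667 × 1700 / 1000 = 25.9533 kg.
Bags = ⌈25.9533 / 20⌉ = 2.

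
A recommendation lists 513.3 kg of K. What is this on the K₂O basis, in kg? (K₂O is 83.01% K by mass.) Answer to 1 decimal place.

K₂O = 513.3 / 0.8301 = 618.359 kg.

618.4 kg K₂O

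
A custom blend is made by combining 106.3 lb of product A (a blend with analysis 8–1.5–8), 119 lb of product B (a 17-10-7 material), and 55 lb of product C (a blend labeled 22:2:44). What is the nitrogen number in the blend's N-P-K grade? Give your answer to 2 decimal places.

Total mass = 106.3 + 119 + 55 = 280.3 lb.
N mass = 8%×106.3 + 17%×119 + 22%×55 = 40.834 lb.
% N = 40.834 / 280.3 = 14.568%.

14.57% N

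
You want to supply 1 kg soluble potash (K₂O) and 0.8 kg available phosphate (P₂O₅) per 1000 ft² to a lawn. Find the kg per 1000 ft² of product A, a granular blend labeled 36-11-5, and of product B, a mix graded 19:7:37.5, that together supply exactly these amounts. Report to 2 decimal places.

6.09 kg product A, 1.85 kg product B

With a, b = kg per 1000 ft² of product A and product B:
K₂O: 0.05·a + 0.375·b = 1
P₂O₅: 0.11·a + 0.07·b = 0.8
Eliminate b: (row1) − 0.375/0.07·(row2) → -0.539286·a = -3.28571, so a = 6.09272.
Then b = (0.8 − 0.11·6.09272) / 0.07 = 1.8543.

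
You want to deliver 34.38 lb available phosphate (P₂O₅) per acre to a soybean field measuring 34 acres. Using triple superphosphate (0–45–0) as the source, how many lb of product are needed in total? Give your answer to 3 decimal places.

2597.600 lb

Product per acre = 34.38 / 45% = 76.4 lb.
Total product = 76.4 × 34 = 2597.6 lb.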